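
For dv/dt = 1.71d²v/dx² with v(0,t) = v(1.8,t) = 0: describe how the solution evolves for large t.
v → 0. Heat diffuses out through both boundaries.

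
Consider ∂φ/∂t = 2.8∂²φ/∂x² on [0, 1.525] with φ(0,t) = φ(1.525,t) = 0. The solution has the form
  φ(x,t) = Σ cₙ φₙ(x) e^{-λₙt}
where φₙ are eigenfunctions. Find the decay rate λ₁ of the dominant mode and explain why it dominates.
Eigenvalues: λₙ = 2.8n²π²/1.525².
First three modes:
  n=1: λ₁ = 2.8π²/1.525² ≈ 11.883
  n=2: λ₂ = 11.2π²/1.525² ≈ 47.531 (4× faster decay)
  n=3: λ₃ = 25.2π²/1.525² ≈ 106.945 (9× faster decay)
As t → ∞, higher modes decay exponentially faster. The n=1 mode dominates: φ ~ c₁ sin(πx/1.525) e^{-λ₁t}.
Decay rate: λ₁ = 2.8π²/1.525² ≈ 11.883.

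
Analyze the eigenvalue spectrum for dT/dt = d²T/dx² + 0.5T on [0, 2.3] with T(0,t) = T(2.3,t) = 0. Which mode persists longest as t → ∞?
Eigenvalues: λₙ = n²π²/2.3² - 0.5.
First three modes:
  n=1: λ₁ = π²/2.3² - 0.5 ≈ 1.366
  n=2: λ₂ = 4π²/2.3² - 0.5 ≈ 6.963
  n=3: λ₃ = 9π²/2.3² - 0.5 ≈ 16.291
Since π²/2.3² ≈ 1.866 > 0.5, all λₙ > 0.
The n=1 mode decays slowest → dominates as t → ∞.
Asymptotic: T ~ c₁ sin(πx/2.3) e^{-λ₁t} with decay rate λ₁ ≈ 1.366.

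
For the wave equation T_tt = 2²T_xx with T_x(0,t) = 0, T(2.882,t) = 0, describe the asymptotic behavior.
T oscillates (no decay). Energy is conserved; the solution oscillates indefinitely as standing waves.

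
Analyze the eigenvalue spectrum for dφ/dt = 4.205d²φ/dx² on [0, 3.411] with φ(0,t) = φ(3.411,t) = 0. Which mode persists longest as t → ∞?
Eigenvalues: λₙ = 4.205n²π²/3.411².
First three modes:
  n=1: λ₁ = 4.205π²/3.411² ≈ 3.567
  n=2: λ₂ = 16.82π²/3.411² ≈ 14.268 (4× faster decay)
  n=3: λ₃ = 37.845π²/3.411² ≈ 32.103 (9× faster decay)
As t → ∞, higher modes decay exponentially faster. The n=1 mode dominates: φ ~ c₁ sin(πx/3.411) e^{-λ₁t}.
Decay rate: λ₁ = 4.205π²/3.411² ≈ 3.567.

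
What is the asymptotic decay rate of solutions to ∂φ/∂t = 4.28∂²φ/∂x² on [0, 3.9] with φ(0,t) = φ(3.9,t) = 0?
Eigenvalues: λₙ = 4.28n²π²/3.9².
First three modes:
  n=1: λ₁ = 4.28π²/3.9² ≈ 2.777
  n=2: λ₂ = 17.12π²/3.9² ≈ 11.109 (4× faster decay)
  n=3: λ₃ = 38.52π²/3.9² ≈ 24.995 (9× faster decay)
As t → ∞, higher modes decay exponentially faster. The n=1 mode dominates: φ ~ c₁ sin(πx/3.9) e^{-λ₁t}.
Decay rate: λ₁ = 4.28π²/3.9² ≈ 2.777.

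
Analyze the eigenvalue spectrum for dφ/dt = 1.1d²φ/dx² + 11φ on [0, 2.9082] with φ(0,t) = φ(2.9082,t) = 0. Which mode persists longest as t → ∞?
Eigenvalues: λₙ = 1.1n²π²/2.9082² - 11.
First three modes:
  n=1: λ₁ = 1.1π²/2.9082² - 11 ≈ -9.716
  n=2: λ₂ = 4.4π²/2.9082² - 11 ≈ -5.865
  n=3: λ₃ = 9.9π²/2.9082² - 11 ≈ 0.553
Since 1.1π²/2.9082² ≈ 1.284 < 11, λ₁ < 0.
The n=1 mode grows fastest (−λₙ is largest for n=1) → dominates.
Asymptotic: φ ~ c₁ sin(πx/2.9082) e^{9.716t} (exponential growth at rate −λ₁ ≈ 9.716).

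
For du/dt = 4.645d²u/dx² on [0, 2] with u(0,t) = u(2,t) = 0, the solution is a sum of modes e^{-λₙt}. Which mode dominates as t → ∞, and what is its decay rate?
Eigenvalues: λₙ = 4.645n²π²/2².
First three modes:
  n=1: λ₁ = 4.645π²/2² ≈ 11.461
  n=2: λ₂ = 18.58π²/2² ≈ 45.844 (4× faster decay)
  n=3: λ₃ = 41.805π²/2² ≈ 103.15 (9× faster decay)
As t → ∞, higher modes decay exponentially faster. The n=1 mode dominates: u ~ c₁ sin(πx/2) e^{-λ₁t}.
Decay rate: λ₁ = 4.645π²/2² ≈ 11.461.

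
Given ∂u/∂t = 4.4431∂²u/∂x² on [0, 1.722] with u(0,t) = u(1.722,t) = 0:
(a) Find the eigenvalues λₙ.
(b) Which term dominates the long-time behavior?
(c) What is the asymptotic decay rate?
Eigenvalues: λₙ = 4.4431n²π²/1.722².
First three modes:
  n=1: λ₁ = 4.4431π²/1.722² ≈ 14.788
  n=2: λ₂ = 17.7724π²/1.722² ≈ 59.153 (4× faster decay)
  n=3: λ₃ = 39.9879π²/1.722² ≈ 133.095 (9× faster decay)
As t → ∞, higher modes decay exponentially faster. The n=1 mode dominates: u ~ c₁ sin(πx/1.722) e^{-λ₁t}.
Decay rate: λ₁ = 4.4431π²/1.722² ≈ 14.788.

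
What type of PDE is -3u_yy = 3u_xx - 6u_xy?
Rewriting in standard form: -3u_xx + 6u_xy - 3u_yy = 0. With A = -3, B = 6, C = -3, the discriminant is 0. This is a parabolic PDE.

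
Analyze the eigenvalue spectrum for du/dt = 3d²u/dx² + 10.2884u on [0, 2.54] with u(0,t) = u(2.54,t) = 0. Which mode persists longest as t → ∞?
Eigenvalues: λₙ = 3n²π²/2.54² - 10.2884.
First three modes:
  n=1: λ₁ = 3π²/2.54² - 10.2884 ≈ -5.699
  n=2: λ₂ = 12π²/2.54² - 10.2884 ≈ 8.069
  n=3: λ₃ = 27π²/2.54² - 10.2884 ≈ 31.016
Since 3π²/2.54² ≈ 4.589 < 10.2884, λ₁ < 0.
The n=1 mode grows fastest (−λₙ is largest for n=1) → dominates.
Asymptotic: u ~ c₁ sin(πx/2.54) e^{5.699t} (exponential growth at rate −λ₁ ≈ 5.699).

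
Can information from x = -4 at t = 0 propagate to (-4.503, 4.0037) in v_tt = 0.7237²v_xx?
Yes. The domain of dependence is [-7.40047769, -1.60552231], and -4 ∈ [-7.40047769, -1.60552231].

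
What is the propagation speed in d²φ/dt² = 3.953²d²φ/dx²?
Speed = 3.953. Information travels along characteristics x = x₀ ± 3.953t.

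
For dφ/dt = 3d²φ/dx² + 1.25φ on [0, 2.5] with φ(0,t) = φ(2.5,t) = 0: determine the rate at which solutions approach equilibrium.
Eigenvalues: λₙ = 3n²π²/2.5² - 1.25.
First three modes:
  n=1: λ₁ = 3π²/2.5² - 1.25 ≈ 3.487
  n=2: λ₂ = 12π²/2.5² - 1.25 ≈ 17.7
  n=3: λ₃ = 27π²/2.5² - 1.25 ≈ 41.387
Since 3π²/2.5² ≈ 4.737 > 1.25, all λₙ > 0.
The n=1 mode decays slowest → dominates as t → ∞.
Asymptotic: φ ~ c₁ sin(πx/2.5) e^{-λ₁t} with decay rate λ₁ ≈ 3.487.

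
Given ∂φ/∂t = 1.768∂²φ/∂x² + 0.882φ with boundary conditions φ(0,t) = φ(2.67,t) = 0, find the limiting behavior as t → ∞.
φ → 0. Diffusion dominates reaction (r=0.882 < κπ²/L²≈2.45); solution decays.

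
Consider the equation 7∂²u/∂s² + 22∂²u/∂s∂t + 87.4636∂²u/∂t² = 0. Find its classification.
Elliptic. (A = 7, B = 22, C = 87.4636 gives B² - 4AC = -1964.9808.)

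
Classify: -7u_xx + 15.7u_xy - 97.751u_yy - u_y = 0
Elliptic (discriminant = -2490.538).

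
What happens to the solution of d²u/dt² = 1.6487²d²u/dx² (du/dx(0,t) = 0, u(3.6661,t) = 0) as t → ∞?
u oscillates (no decay). Energy is conserved; the solution oscillates indefinitely as standing waves.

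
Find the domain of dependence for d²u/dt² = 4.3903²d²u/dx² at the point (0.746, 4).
Domain of dependence: [-16.8152, 18.3072]. Signals travel at speed 4.3903, so data within |x - 0.746| ≤ 4.3903·4 = 17.5612 can reach the point.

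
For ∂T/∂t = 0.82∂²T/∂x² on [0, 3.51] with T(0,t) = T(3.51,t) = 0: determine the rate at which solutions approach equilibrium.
Eigenvalues: λₙ = 0.82n²π²/3.51².
First three modes:
  n=1: λ₁ = 0.82π²/3.51² ≈ 0.657
  n=2: λ₂ = 3.28π²/3.51² ≈ 2.628 (4× faster decay)
  n=3: λ₃ = 7.38π²/3.51² ≈ 5.912 (9× faster decay)
As t → ∞, higher modes decay exponentially faster. The n=1 mode dominates: T ~ c₁ sin(πx/3.51) e^{-λ₁t}.
Decay rate: λ₁ = 0.82π²/3.51² ≈ 0.657.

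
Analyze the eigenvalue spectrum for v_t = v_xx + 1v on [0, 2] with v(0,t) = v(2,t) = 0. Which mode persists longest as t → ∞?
Eigenvalues: λₙ = n²π²/2² - 1.
First three modes:
  n=1: λ₁ = π²/2² - 1 ≈ 1.467
  n=2: λ₂ = 4π²/2² - 1 ≈ 8.87
  n=3: λ₃ = 9π²/2² - 1 ≈ 21.207
Since π²/2² ≈ 2.467 > 1, all λₙ > 0.
The n=1 mode decays slowest → dominates as t → ∞.
Asymptotic: v ~ c₁ sin(πx/2) e^{-λ₁t} with decay rate λ₁ ≈ 1.467.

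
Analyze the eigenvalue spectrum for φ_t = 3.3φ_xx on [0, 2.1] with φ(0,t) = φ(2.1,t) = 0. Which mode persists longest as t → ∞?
Eigenvalues: λₙ = 3.3n²π²/2.1².
First three modes:
  n=1: λ₁ = 3.3π²/2.1² ≈ 7.385
  n=2: λ₂ = 13.2π²/2.1² ≈ 29.542 (4× faster decay)
  n=3: λ₃ = 29.7π²/2.1² ≈ 66.469 (9× faster decay)
As t → ∞, higher modes decay exponentially faster. The n=1 mode dominates: φ ~ c₁ sin(πx/2.1) e^{-λ₁t}.
Decay rate: λ₁ = 3.3π²/2.1² ≈ 7.385.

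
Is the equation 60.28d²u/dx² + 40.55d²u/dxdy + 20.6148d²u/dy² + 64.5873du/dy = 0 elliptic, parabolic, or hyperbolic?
Computing B² - 4AC with A = 60.28, B = 40.55, C = 20.6148: discriminant = -3326.338076 (negative). Answer: elliptic.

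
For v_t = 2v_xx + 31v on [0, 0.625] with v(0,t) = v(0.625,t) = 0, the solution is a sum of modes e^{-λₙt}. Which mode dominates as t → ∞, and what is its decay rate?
Eigenvalues: λₙ = 2n²π²/0.625² - 31.
First three modes:
  n=1: λ₁ = 2π²/0.625² - 31 ≈ 19.532
  n=2: λ₂ = 8π²/0.625² - 31 ≈ 171.129
  n=3: λ₃ = 18π²/0.625² - 31 ≈ 423.791
Since 2π²/0.625² ≈ 50.532 > 31, all λₙ > 0.
The n=1 mode decays slowest → dominates as t → ∞.
Asymptotic: v ~ c₁ sin(πx/0.625) e^{-λ₁t} with decay rate λ₁ ≈ 19.532.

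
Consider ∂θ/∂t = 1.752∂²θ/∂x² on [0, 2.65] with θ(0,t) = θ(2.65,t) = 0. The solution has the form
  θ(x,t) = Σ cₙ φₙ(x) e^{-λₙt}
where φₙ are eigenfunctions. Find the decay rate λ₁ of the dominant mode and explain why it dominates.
Eigenvalues: λₙ = 1.752n²π²/2.65².
First three modes:
  n=1: λ₁ = 1.752π²/2.65² ≈ 2.462
  n=2: λ₂ = 7.008π²/2.65² ≈ 9.849 (4× faster decay)
  n=3: λ₃ = 15.768π²/2.65² ≈ 22.161 (9× faster decay)
As t → ∞, higher modes decay exponentially faster. The n=1 mode dominates: θ ~ c₁ sin(πx/2.65) e^{-λ₁t}.
Decay rate: λ₁ = 1.752π²/2.65² ≈ 2.462.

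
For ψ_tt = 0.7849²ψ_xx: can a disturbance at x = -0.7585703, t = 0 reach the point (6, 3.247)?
No. The domain of dependence is [3.4514297, 8.5485703], and -0.7585703 is outside this interval.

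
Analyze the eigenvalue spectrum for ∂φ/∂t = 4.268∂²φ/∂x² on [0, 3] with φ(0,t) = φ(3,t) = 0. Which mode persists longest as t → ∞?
Eigenvalues: λₙ = 4.268n²π²/3².
First three modes:
  n=1: λ₁ = 4.268π²/3² ≈ 4.68
  n=2: λ₂ = 17.072π²/3² ≈ 18.722 (4× faster decay)
  n=3: λ₃ = 38.412π²/3² ≈ 42.123 (9× faster decay)
As t → ∞, higher modes decay exponentially faster. The n=1 mode dominates: φ ~ c₁ sin(πx/3) e^{-λ₁t}.
Decay rate: λ₁ = 4.268π²/3² ≈ 4.68.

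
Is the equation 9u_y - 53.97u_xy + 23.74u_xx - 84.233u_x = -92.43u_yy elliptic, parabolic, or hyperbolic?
Rewriting in standard form: 23.74u_xx - 53.97u_xy + 92.43u_yy - 84.233u_x + 9u_y = 0. Computing B² - 4AC with A = 23.74, B = -53.97, C = 92.43: discriminant = -5864.3919 (negative). Answer: elliptic.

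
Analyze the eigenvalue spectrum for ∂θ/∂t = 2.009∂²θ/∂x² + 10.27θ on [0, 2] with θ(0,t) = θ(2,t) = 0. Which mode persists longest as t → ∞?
Eigenvalues: λₙ = 2.009n²π²/2² - 10.27.
First three modes:
  n=1: λ₁ = 2.009π²/2² - 10.27 ≈ -5.313
  n=2: λ₂ = 8.036π²/2² - 10.27 ≈ 9.558
  n=3: λ₃ = 18.081π²/2² - 10.27 ≈ 34.343
Since 2.009π²/2² ≈ 4.957 < 10.27, λ₁ < 0.
The n=1 mode grows fastest (−λₙ is largest for n=1) → dominates.
Asymptotic: θ ~ c₁ sin(πx/2) e^{5.313t} (exponential growth at rate −λ₁ ≈ 5.313).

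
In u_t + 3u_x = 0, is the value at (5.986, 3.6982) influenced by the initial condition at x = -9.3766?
No. Only data at x = -5.1086 affects (5.986, 3.6982). Advection has one-way propagation along characteristics.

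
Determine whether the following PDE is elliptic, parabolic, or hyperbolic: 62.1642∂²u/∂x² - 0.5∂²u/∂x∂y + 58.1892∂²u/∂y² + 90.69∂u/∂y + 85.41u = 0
Coefficients: A = 62.1642, B = -0.5, C = 58.1892. B² - 4AC = -14468.89026656, which is negative, so the equation is elliptic.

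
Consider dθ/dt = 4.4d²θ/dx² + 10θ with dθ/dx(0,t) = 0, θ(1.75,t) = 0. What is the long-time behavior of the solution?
As t → ∞, θ grows unboundedly. Reaction dominates diffusion (r=10 > κπ²/(4L²)≈3.55); solution grows exponentially.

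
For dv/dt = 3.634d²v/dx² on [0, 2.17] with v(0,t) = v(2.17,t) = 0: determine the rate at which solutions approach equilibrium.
Eigenvalues: λₙ = 3.634n²π²/2.17².
First three modes:
  n=1: λ₁ = 3.634π²/2.17² ≈ 7.617
  n=2: λ₂ = 14.536π²/2.17² ≈ 30.467 (4× faster decay)
  n=3: λ₃ = 32.706π²/2.17² ≈ 68.55 (9× faster decay)
As t → ∞, higher modes decay exponentially faster. The n=1 mode dominates: v ~ c₁ sin(πx/2.17) e^{-λ₁t}.
Decay rate: λ₁ = 3.634π²/2.17² ≈ 7.617.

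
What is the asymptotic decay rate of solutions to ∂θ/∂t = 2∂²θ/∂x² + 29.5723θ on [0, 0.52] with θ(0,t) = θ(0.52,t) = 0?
Eigenvalues: λₙ = 2n²π²/0.52² - 29.5723.
First three modes:
  n=1: λ₁ = 2π²/0.52² - 29.5723 ≈ 43.428
  n=2: λ₂ = 8π²/0.52² - 29.5723 ≈ 262.428
  n=3: λ₃ = 18π²/0.52² - 29.5723 ≈ 627.428
Since 2π²/0.52² ≈ 73 > 29.5723, all λₙ > 0.
The n=1 mode decays slowest → dominates as t → ∞.
Asymptotic: θ ~ c₁ sin(πx/0.52) e^{-λ₁t} with decay rate λ₁ ≈ 43.428.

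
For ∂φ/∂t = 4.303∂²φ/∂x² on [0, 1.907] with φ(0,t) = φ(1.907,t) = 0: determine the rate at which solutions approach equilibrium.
Eigenvalues: λₙ = 4.303n²π²/1.907².
First three modes:
  n=1: λ₁ = 4.303π²/1.907² ≈ 11.678
  n=2: λ₂ = 17.212π²/1.907² ≈ 46.712 (4× faster decay)
  n=3: λ₃ = 38.727π²/1.907² ≈ 105.102 (9× faster decay)
As t → ∞, higher modes decay exponentially faster. The n=1 mode dominates: φ ~ c₁ sin(πx/1.907) e^{-λ₁t}.
Decay rate: λ₁ = 4.303π²/1.907² ≈ 11.678.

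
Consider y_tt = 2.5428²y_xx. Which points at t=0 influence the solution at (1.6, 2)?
Domain of dependence: [-3.4856, 6.6856]. Signals travel at speed 2.5428, so data within |x - 1.6| ≤ 2.5428·2 = 5.0856 can reach the point.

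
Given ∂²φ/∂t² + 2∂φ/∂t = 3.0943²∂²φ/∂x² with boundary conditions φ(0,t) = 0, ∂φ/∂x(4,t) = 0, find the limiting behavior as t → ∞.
φ → 0. Damping (γ=2) dissipates energy; oscillations decay exponentially.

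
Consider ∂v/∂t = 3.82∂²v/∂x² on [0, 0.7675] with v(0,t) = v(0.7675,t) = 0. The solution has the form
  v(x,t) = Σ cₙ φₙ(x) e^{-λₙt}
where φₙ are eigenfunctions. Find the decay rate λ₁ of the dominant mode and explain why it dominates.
Eigenvalues: λₙ = 3.82n²π²/0.7675².
First three modes:
  n=1: λ₁ = 3.82π²/0.7675² ≈ 64.004
  n=2: λ₂ = 15.28π²/0.7675² ≈ 256.016 (4× faster decay)
  n=3: λ₃ = 34.38π²/0.7675² ≈ 576.035 (9× faster decay)
As t → ∞, higher modes decay exponentially faster. The n=1 mode dominates: v ~ c₁ sin(πx/0.7675) e^{-λ₁t}.
Decay rate: λ₁ = 3.82π²/0.7675² ≈ 64.004.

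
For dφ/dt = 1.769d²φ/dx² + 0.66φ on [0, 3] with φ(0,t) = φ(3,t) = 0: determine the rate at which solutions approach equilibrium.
Eigenvalues: λₙ = 1.769n²π²/3² - 0.66.
First three modes:
  n=1: λ₁ = 1.769π²/3² - 0.66 ≈ 1.28
  n=2: λ₂ = 7.076π²/3² - 0.66 ≈ 7.1
  n=3: λ₃ = 15.921π²/3² - 0.66 ≈ 16.799
Since 1.769π²/3² ≈ 1.94 > 0.66, all λₙ > 0.
The n=1 mode decays slowest → dominates as t → ∞.
Asymptotic: φ ~ c₁ sin(πx/3) e^{-λ₁t} with decay rate λ₁ ≈ 1.28.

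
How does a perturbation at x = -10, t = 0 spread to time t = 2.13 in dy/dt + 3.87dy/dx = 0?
At x = -1.7569. The characteristic carries data from (-10, 0) to (-1.7569, 2.13).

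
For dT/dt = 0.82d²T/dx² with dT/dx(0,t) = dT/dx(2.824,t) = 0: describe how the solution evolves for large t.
T → constant (steady state). Heat is conserved (no flux at boundaries); solution approaches the spatial average.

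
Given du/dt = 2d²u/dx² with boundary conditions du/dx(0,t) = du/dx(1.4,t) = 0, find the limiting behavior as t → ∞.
u → constant (steady state). Heat is conserved (no flux at boundaries); solution approaches the spatial average.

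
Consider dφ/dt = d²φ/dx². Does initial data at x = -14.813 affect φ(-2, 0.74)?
Yes, for any finite x. The heat equation has infinite propagation speed, so all initial data affects all points at any t > 0.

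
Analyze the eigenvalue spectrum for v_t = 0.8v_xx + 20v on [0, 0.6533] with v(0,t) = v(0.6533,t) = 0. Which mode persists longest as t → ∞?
Eigenvalues: λₙ = 0.8n²π²/0.6533² - 20.
First three modes:
  n=1: λ₁ = 0.8π²/0.6533² - 20 ≈ -1.5
  n=2: λ₂ = 3.2π²/0.6533² - 20 ≈ 53.999
  n=3: λ₃ = 7.2π²/0.6533² - 20 ≈ 146.497
Since 0.8π²/0.6533² ≈ 18.5 < 20, λ₁ < 0.
The n=1 mode grows fastest (−λₙ is largest for n=1) → dominates.
Asymptotic: v ~ c₁ sin(πx/0.6533) e^{1.5t} (exponential growth at rate −λ₁ ≈ 1.5).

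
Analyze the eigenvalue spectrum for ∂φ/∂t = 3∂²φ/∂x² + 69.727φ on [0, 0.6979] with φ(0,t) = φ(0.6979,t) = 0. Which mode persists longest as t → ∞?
Eigenvalues: λₙ = 3n²π²/0.6979² - 69.727.
First three modes:
  n=1: λ₁ = 3π²/0.6979² - 69.727 ≈ -8.937
  n=2: λ₂ = 12π²/0.6979² - 69.727 ≈ 173.434
  n=3: λ₃ = 27π²/0.6979² - 69.727 ≈ 477.386
Since 3π²/0.6979² ≈ 60.79 < 69.727, λ₁ < 0.
The n=1 mode grows fastest (−λₙ is largest for n=1) → dominates.
Asymptotic: φ ~ c₁ sin(πx/0.6979) e^{8.937t} (exponential growth at rate −λ₁ ≈ 8.937).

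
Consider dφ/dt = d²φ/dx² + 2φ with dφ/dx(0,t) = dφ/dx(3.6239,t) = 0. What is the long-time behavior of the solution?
As t → ∞, φ grows unboundedly. With Neumann BCs the constant mode has diffusion eigenvalue 0, so any r > 0 makes it grow like e^(2t); solution grows exponentially.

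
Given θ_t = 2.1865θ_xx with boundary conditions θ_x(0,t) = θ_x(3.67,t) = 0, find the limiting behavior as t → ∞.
θ → constant (steady state). Heat is conserved (no flux at boundaries); solution approaches the spatial average.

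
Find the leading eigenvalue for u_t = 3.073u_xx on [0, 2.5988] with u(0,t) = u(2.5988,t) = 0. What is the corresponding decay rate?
Eigenvalues: λₙ = 3.073n²π²/2.5988².
First three modes:
  n=1: λ₁ = 3.073π²/2.5988² ≈ 4.491
  n=2: λ₂ = 12.292π²/2.5988² ≈ 17.963 (4× faster decay)
  n=3: λ₃ = 27.657π²/2.5988² ≈ 40.417 (9× faster decay)
As t → ∞, higher modes decay exponentially faster. The n=1 mode dominates: u ~ c₁ sin(πx/2.5988) e^{-λ₁t}.
Decay rate: λ₁ = 3.073π²/2.5988² ≈ 4.491.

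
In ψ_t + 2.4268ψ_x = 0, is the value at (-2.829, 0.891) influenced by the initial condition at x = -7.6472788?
No. Only data at x = -4.9912788 affects (-2.829, 0.891). Advection has one-way propagation along characteristics.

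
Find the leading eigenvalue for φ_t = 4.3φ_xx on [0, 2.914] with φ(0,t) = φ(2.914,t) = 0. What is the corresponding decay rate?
Eigenvalues: λₙ = 4.3n²π²/2.914².
First three modes:
  n=1: λ₁ = 4.3π²/2.914² ≈ 4.998
  n=2: λ₂ = 17.2π²/2.914² ≈ 19.992 (4× faster decay)
  n=3: λ₃ = 38.7π²/2.914² ≈ 44.981 (9× faster decay)
As t → ∞, higher modes decay exponentially faster. The n=1 mode dominates: φ ~ c₁ sin(πx/2.914) e^{-λ₁t}.
Decay rate: λ₁ = 4.3π²/2.914² ≈ 4.998.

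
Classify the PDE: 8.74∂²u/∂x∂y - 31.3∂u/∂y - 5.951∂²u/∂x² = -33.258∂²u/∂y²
Rewriting in standard form: -5.951∂²u/∂x² + 8.74∂²u/∂x∂y + 33.258∂²u/∂y² - 31.3∂u/∂y = 0. A = -5.951, B = 8.74, C = 33.258. Discriminant B² - 4AC = 868.061032. Since 868.061032 > 0, hyperbolic.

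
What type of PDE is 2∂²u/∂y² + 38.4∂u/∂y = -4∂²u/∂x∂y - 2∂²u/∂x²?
Rewriting in standard form: 2∂²u/∂x² + 4∂²u/∂x∂y + 2∂²u/∂y² + 38.4∂u/∂y = 0. With A = 2, B = 4, C = 2, the discriminant is 0. This is a parabolic PDE.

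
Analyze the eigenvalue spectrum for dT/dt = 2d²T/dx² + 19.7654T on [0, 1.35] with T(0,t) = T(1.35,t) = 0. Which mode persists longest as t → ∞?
Eigenvalues: λₙ = 2n²π²/1.35² - 19.7654.
First three modes:
  n=1: λ₁ = 2π²/1.35² - 19.7654 ≈ -8.935
  n=2: λ₂ = 8π²/1.35² - 19.7654 ≈ 23.558
  n=3: λ₃ = 18π²/1.35² - 19.7654 ≈ 77.712
Since 2π²/1.35² ≈ 10.831 < 19.7654, λ₁ < 0.
The n=1 mode grows fastest (−λₙ is largest for n=1) → dominates.
Asymptotic: T ~ c₁ sin(πx/1.35) e^{8.935t} (exponential growth at rate −λ₁ ≈ 8.935).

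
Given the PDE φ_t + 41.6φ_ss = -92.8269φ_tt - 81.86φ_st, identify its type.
Rewriting in standard form: 41.6φ_ss + 81.86φ_st + 92.8269φ_tt + φ_t = 0. The second-order coefficients are A = 41.6, B = 81.86, C = 92.8269. Since B² - 4AC = -8745.33656 < 0, this is an elliptic PDE.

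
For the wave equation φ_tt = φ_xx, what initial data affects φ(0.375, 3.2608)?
Domain of dependence: [-2.8858, 3.6358]. Signals travel at speed 1, so data within |x - 0.375| ≤ 1·3.2608 = 3.2608 can reach the point.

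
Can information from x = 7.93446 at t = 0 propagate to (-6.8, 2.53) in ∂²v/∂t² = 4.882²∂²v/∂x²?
No. The domain of dependence is [-19.15146, 5.55146], and 7.93446 is outside this interval.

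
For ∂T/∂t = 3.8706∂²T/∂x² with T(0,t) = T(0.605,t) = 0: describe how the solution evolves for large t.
T → 0. Heat diffuses out through both boundaries.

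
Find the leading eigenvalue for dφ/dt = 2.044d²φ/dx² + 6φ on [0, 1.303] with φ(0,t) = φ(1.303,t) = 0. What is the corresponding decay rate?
Eigenvalues: λₙ = 2.044n²π²/1.303² - 6.
First three modes:
  n=1: λ₁ = 2.044π²/1.303² - 6 ≈ 5.882
  n=2: λ₂ = 8.176π²/1.303² - 6 ≈ 41.528
  n=3: λ₃ = 18.396π²/1.303² - 6 ≈ 100.939
Since 2.044π²/1.303² ≈ 11.882 > 6, all λₙ > 0.
The n=1 mode decays slowest → dominates as t → ∞.
Asymptotic: φ ~ c₁ sin(πx/1.303) e^{-λ₁t} with decay rate λ₁ ≈ 5.882.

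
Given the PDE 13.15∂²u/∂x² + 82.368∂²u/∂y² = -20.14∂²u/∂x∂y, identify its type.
Rewriting in standard form: 13.15∂²u/∂x² + 20.14∂²u/∂x∂y + 82.368∂²u/∂y² = 0. The second-order coefficients are A = 13.15, B = 20.14, C = 82.368. Since B² - 4AC = -3926.9372 < 0, this is an elliptic PDE.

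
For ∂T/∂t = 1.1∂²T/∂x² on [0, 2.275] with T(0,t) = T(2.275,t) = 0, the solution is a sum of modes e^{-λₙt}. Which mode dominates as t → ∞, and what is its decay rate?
Eigenvalues: λₙ = 1.1n²π²/2.275².
First three modes:
  n=1: λ₁ = 1.1π²/2.275² ≈ 2.098
  n=2: λ₂ = 4.4π²/2.275² ≈ 8.391 (4× faster decay)
  n=3: λ₃ = 9.9π²/2.275² ≈ 18.879 (9× faster decay)
As t → ∞, higher modes decay exponentially faster. The n=1 mode dominates: T ~ c₁ sin(πx/2.275) e^{-λ₁t}.
Decay rate: λ₁ = 1.1π²/2.275² ≈ 2.098.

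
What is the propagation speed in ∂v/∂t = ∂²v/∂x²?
Infinite. The heat equation is parabolic, not hyperbolic, so disturbances propagate instantly.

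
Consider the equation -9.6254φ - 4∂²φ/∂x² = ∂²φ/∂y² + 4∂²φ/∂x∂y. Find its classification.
Rewriting in standard form: -4∂²φ/∂x² - 4∂²φ/∂x∂y - ∂²φ/∂y² - 9.6254φ = 0. Parabolic. (A = -4, B = -4, C = -1 gives B² - 4AC = 0.)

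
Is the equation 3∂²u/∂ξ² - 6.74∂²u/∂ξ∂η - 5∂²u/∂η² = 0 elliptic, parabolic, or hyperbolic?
Computing B² - 4AC with A = 3, B = -6.74, C = -5: discriminant = 105.4276 (positive). Answer: hyperbolic.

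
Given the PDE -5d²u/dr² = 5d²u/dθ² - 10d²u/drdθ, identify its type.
Rewriting in standard form: -5d²u/dr² + 10d²u/drdθ - 5d²u/dθ² = 0. The second-order coefficients are A = -5, B = 10, C = -5. Since B² - 4AC = 0 = 0, this is a parabolic PDE.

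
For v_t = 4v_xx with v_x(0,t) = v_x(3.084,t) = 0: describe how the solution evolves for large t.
v → constant (steady state). Heat is conserved (no flux at boundaries); solution approaches the spatial average.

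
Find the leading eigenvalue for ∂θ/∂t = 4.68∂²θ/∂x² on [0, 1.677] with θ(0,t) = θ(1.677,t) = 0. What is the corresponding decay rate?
Eigenvalues: λₙ = 4.68n²π²/1.677².
First three modes:
  n=1: λ₁ = 4.68π²/1.677² ≈ 16.424
  n=2: λ₂ = 18.72π²/1.677² ≈ 65.696 (4× faster decay)
  n=3: λ₃ = 42.12π²/1.677² ≈ 147.816 (9× faster decay)
As t → ∞, higher modes decay exponentially faster. The n=1 mode dominates: θ ~ c₁ sin(πx/1.677) e^{-λ₁t}.
Decay rate: λ₁ = 4.68π²/1.677² ≈ 16.424.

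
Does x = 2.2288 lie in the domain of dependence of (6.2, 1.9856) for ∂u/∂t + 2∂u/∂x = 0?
Yes. The characteristic through (6.2, 1.9856) passes through x = 2.2288.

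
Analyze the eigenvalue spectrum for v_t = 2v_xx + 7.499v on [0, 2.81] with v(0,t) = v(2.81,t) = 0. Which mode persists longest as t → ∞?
Eigenvalues: λₙ = 2n²π²/2.81² - 7.499.
First three modes:
  n=1: λ₁ = 2π²/2.81² - 7.499 ≈ -4.999
  n=2: λ₂ = 8π²/2.81² - 7.499 ≈ 2.5
  n=3: λ₃ = 18π²/2.81² - 7.499 ≈ 15
Since 2π²/2.81² ≈ 2.5 < 7.499, λ₁ < 0.
The n=1 mode grows fastest (−λₙ is largest for n=1) → dominates.
Asymptotic: v ~ c₁ sin(πx/2.81) e^{4.999t} (exponential growth at rate −λ₁ ≈ 4.999).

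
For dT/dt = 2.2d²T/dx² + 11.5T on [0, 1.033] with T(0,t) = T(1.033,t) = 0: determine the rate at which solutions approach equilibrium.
Eigenvalues: λₙ = 2.2n²π²/1.033² - 11.5.
First three modes:
  n=1: λ₁ = 2.2π²/1.033² - 11.5 ≈ 8.848
  n=2: λ₂ = 8.8π²/1.033² - 11.5 ≈ 69.892
  n=3: λ₃ = 19.8π²/1.033² - 11.5 ≈ 171.632
Since 2.2π²/1.033² ≈ 20.348 > 11.5, all λₙ > 0.
The n=1 mode decays slowest → dominates as t → ∞.
Asymptotic: T ~ c₁ sin(πx/1.033) e^{-λ₁t} with decay rate λ₁ ≈ 8.848.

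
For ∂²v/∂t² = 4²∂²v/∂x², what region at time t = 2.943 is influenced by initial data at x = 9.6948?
Domain of influence: [-2.0772, 21.4668]. Data at x = 9.6948 spreads outward at speed 4.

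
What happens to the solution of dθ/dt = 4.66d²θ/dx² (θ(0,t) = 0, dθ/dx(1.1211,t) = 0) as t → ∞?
θ → 0. Heat escapes through the Dirichlet boundary.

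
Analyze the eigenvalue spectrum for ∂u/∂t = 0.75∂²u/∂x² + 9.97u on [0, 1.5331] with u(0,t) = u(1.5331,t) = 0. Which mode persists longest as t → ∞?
Eigenvalues: λₙ = 0.75n²π²/1.5331² - 9.97.
First three modes:
  n=1: λ₁ = 0.75π²/1.5331² - 9.97 ≈ -6.821
  n=2: λ₂ = 3π²/1.5331² - 9.97 ≈ 2.627
  n=3: λ₃ = 6.75π²/1.5331² - 9.97 ≈ 18.374
Since 0.75π²/1.5331² ≈ 3.149 < 9.97, λ₁ < 0.
The n=1 mode grows fastest (−λₙ is largest for n=1) → dominates.
Asymptotic: u ~ c₁ sin(πx/1.5331) e^{6.821t} (exponential growth at rate −λ₁ ≈ 6.821).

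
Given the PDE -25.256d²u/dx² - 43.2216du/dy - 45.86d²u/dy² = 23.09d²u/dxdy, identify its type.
Rewriting in standard form: -25.256d²u/dx² - 23.09d²u/dxdy - 45.86d²u/dy² - 43.2216du/dy = 0. The second-order coefficients are A = -25.256, B = -23.09, C = -45.86. Since B² - 4AC = -4099.81254 < 0, this is an elliptic PDE.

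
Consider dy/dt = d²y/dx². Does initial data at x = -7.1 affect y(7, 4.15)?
Yes, for any finite x. The heat equation has infinite propagation speed, so all initial data affects all points at any t > 0.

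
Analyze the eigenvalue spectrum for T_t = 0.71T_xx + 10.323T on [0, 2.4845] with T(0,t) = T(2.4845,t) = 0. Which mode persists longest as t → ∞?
Eigenvalues: λₙ = 0.71n²π²/2.4845² - 10.323.
First three modes:
  n=1: λ₁ = 0.71π²/2.4845² - 10.323 ≈ -9.188
  n=2: λ₂ = 2.84π²/2.4845² - 10.323 ≈ -5.782
  n=3: λ₃ = 6.39π²/2.4845² - 10.323 ≈ -0.106
Since 0.71π²/2.4845² ≈ 1.135 < 10.323, λ₁ < 0.
The n=1 mode grows fastest (−λₙ is largest for n=1) → dominates.
Asymptotic: T ~ c₁ sin(πx/2.4845) e^{9.188t} (exponential growth at rate −λ₁ ≈ 9.188).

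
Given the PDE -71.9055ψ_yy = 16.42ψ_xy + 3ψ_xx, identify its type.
Rewriting in standard form: -3ψ_xx - 16.42ψ_xy - 71.9055ψ_yy = 0. The second-order coefficients are A = -3, B = -16.42, C = -71.9055. Since B² - 4AC = -593.2496 < 0, this is an elliptic PDE.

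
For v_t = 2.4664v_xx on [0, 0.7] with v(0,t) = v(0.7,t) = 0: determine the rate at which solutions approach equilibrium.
Eigenvalues: λₙ = 2.4664n²π²/0.7².
First three modes:
  n=1: λ₁ = 2.4664π²/0.7² ≈ 49.678
  n=2: λ₂ = 9.8656π²/0.7² ≈ 198.713 (4× faster decay)
  n=3: λ₃ = 22.1976π²/0.7² ≈ 447.105 (9× faster decay)
As t → ∞, higher modes decay exponentially faster. The n=1 mode dominates: v ~ c₁ sin(πx/0.7) e^{-λ₁t}.
Decay rate: λ₁ = 2.4664π²/0.7² ≈ 49.678.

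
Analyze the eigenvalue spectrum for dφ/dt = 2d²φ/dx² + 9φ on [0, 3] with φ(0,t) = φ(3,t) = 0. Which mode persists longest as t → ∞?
Eigenvalues: λₙ = 2n²π²/3² - 9.
First three modes:
  n=1: λ₁ = 2π²/3² - 9 ≈ -6.807
  n=2: λ₂ = 8π²/3² - 9 ≈ -0.227
  n=3: λ₃ = 18π²/3² - 9 ≈ 10.739
Since 2π²/3² ≈ 2.193 < 9, λ₁ < 0.
The n=1 mode grows fastest (−λₙ is largest for n=1) → dominates.
Asymptotic: φ ~ c₁ sin(πx/3) e^{6.807t} (exponential growth at rate −λ₁ ≈ 6.807).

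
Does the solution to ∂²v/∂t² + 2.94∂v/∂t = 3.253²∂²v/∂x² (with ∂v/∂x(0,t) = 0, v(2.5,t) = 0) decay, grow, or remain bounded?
v → 0. Damping (γ=2.94) dissipates energy; oscillations decay exponentially.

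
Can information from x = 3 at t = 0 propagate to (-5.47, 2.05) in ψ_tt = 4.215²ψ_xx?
Yes. The domain of dependence is [-14.11075, 3.17075], and 3 ∈ [-14.11075, 3.17075].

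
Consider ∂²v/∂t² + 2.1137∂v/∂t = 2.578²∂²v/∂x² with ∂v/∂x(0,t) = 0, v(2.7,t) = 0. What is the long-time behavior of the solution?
As t → ∞, v → 0. Damping (γ=2.1137) dissipates energy; oscillations decay exponentially.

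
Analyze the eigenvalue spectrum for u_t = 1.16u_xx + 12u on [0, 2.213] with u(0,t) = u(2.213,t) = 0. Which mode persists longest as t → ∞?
Eigenvalues: λₙ = 1.16n²π²/2.213² - 12.
First three modes:
  n=1: λ₁ = 1.16π²/2.213² - 12 ≈ -9.662
  n=2: λ₂ = 4.64π²/2.213² - 12 ≈ -2.649
  n=3: λ₃ = 10.44π²/2.213² - 12 ≈ 9.04
Since 1.16π²/2.213² ≈ 2.338 < 12, λ₁ < 0.
The n=1 mode grows fastest (−λₙ is largest for n=1) → dominates.
Asymptotic: u ~ c₁ sin(πx/2.213) e^{9.662t} (exponential growth at rate −λ₁ ≈ 9.662).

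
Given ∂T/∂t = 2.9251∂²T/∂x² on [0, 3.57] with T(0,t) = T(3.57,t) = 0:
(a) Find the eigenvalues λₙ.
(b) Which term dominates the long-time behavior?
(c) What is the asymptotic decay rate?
Eigenvalues: λₙ = 2.9251n²π²/3.57².
First three modes:
  n=1: λ₁ = 2.9251π²/3.57² ≈ 2.265
  n=2: λ₂ = 11.7004π²/3.57² ≈ 9.061 (4× faster decay)
  n=3: λ₃ = 26.3259π²/3.57² ≈ 20.387 (9× faster decay)
As t → ∞, higher modes decay exponentially faster. The n=1 mode dominates: T ~ c₁ sin(πx/3.57) e^{-λ₁t}.
Decay rate: λ₁ = 2.9251π²/3.57² ≈ 2.265.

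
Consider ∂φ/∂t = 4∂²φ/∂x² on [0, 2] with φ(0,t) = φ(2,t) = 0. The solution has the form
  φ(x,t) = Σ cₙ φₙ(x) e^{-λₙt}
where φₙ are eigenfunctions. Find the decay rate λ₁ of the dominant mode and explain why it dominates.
Eigenvalues: λₙ = 4n²π²/2².
First three modes:
  n=1: λ₁ = 4π²/2² ≈ 9.87
  n=2: λ₂ = 16π²/2² ≈ 39.478 (4× faster decay)
  n=3: λ₃ = 36π²/2² ≈ 88.826 (9× faster decay)
As t → ∞, higher modes decay exponentially faster. The n=1 mode dominates: φ ~ c₁ sin(πx/2) e^{-λ₁t}.
Decay rate: λ₁ = 4π²/2² ≈ 9.87.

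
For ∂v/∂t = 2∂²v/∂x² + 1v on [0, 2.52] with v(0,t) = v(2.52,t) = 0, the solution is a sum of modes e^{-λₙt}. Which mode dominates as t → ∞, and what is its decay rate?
Eigenvalues: λₙ = 2n²π²/2.52² - 1.
First three modes:
  n=1: λ₁ = 2π²/2.52² - 1 ≈ 2.108
  n=2: λ₂ = 8π²/2.52² - 1 ≈ 11.433
  n=3: λ₃ = 18π²/2.52² - 1 ≈ 26.975
Since 2π²/2.52² ≈ 3.108 > 1, all λₙ > 0.
The n=1 mode decays slowest → dominates as t → ∞.
Asymptotic: v ~ c₁ sin(πx/2.52) e^{-λ₁t} with decay rate λ₁ ≈ 2.108.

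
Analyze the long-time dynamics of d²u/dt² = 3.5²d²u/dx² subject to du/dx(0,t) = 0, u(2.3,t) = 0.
Long-time behavior: u oscillates (no decay). Energy is conserved; the solution oscillates indefinitely as standing waves.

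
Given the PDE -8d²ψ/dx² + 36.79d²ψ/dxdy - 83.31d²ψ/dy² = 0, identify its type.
The second-order coefficients are A = -8, B = 36.79, C = -83.31. Since B² - 4AC = -1312.4159 < 0, this is an elliptic PDE.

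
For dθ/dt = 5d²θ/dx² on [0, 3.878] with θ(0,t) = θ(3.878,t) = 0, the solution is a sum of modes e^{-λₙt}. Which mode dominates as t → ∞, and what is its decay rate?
Eigenvalues: λₙ = 5n²π²/3.878².
First three modes:
  n=1: λ₁ = 5π²/3.878² ≈ 3.281
  n=2: λ₂ = 20π²/3.878² ≈ 13.125 (4× faster decay)
  n=3: λ₃ = 45π²/3.878² ≈ 29.532 (9× faster decay)
As t → ∞, higher modes decay exponentially faster. The n=1 mode dominates: θ ~ c₁ sin(πx/3.878) e^{-λ₁t}.
Decay rate: λ₁ = 5π²/3.878² ≈ 3.281.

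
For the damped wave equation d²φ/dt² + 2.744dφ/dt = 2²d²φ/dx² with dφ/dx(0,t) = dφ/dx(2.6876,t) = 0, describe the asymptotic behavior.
φ → constant (steady state). Damping (γ=2.744) dissipates the nonconstant modes; with Neumann BCs the spatial average obeys M''+γM'=0 and tends to a finite limit.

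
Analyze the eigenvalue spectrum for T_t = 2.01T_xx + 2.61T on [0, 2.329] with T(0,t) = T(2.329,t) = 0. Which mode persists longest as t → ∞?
Eigenvalues: λₙ = 2.01n²π²/2.329² - 2.61.
First three modes:
  n=1: λ₁ = 2.01π²/2.329² - 2.61 ≈ 1.047
  n=2: λ₂ = 8.04π²/2.329² - 2.61 ≈ 12.019
  n=3: λ₃ = 18.09π²/2.329² - 2.61 ≈ 30.305
Since 2.01π²/2.329² ≈ 3.657 > 2.61, all λₙ > 0.
The n=1 mode decays slowest → dominates as t → ∞.
Asymptotic: T ~ c₁ sin(πx/2.329) e^{-λ₁t} with decay rate λ₁ ≈ 1.047.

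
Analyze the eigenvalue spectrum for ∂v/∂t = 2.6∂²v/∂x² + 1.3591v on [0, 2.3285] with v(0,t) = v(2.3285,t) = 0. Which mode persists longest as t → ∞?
Eigenvalues: λₙ = 2.6n²π²/2.3285² - 1.3591.
First three modes:
  n=1: λ₁ = 2.6π²/2.3285² - 1.3591 ≈ 3.374
  n=2: λ₂ = 10.4π²/2.3285² - 1.3591 ≈ 17.572
  n=3: λ₃ = 23.4π²/2.3285² - 1.3591 ≈ 41.236
Since 2.6π²/2.3285² ≈ 4.733 > 1.3591, all λₙ > 0.
The n=1 mode decays slowest → dominates as t → ∞.
Asymptotic: v ~ c₁ sin(πx/2.3285) e^{-λ₁t} with decay rate λ₁ ≈ 3.374.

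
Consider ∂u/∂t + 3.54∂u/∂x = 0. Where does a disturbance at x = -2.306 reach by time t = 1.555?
At x = 3.1987. The characteristic carries data from (-2.306, 0) to (3.1987, 1.555).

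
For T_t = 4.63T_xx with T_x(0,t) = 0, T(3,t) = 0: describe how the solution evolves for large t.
T → 0. Heat escapes through the Dirichlet boundary.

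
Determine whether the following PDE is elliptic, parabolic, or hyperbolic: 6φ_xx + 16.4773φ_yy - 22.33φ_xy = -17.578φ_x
Rewriting in standard form: 6φ_xx - 22.33φ_xy + 16.4773φ_yy + 17.578φ_x = 0. Coefficients: A = 6, B = -22.33, C = 16.4773. B² - 4AC = 103.1737, which is positive, so the equation is hyperbolic.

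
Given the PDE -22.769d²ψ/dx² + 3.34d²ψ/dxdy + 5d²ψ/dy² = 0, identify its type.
The second-order coefficients are A = -22.769, B = 3.34, C = 5. Since B² - 4AC = 466.5356 > 0, this is a hyperbolic PDE.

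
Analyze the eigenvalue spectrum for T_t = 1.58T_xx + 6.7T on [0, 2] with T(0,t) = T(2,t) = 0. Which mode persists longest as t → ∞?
Eigenvalues: λₙ = 1.58n²π²/2² - 6.7.
First three modes:
  n=1: λ₁ = 1.58π²/2² - 6.7 ≈ -2.802
  n=2: λ₂ = 6.32π²/2² - 6.7 ≈ 8.894
  n=3: λ₃ = 14.22π²/2² - 6.7 ≈ 28.386
Since 1.58π²/2² ≈ 3.898 < 6.7, λ₁ < 0.
The n=1 mode grows fastest (−λₙ is largest for n=1) → dominates.
Asymptotic: T ~ c₁ sin(πx/2) e^{2.802t} (exponential growth at rate −λ₁ ≈ 2.802).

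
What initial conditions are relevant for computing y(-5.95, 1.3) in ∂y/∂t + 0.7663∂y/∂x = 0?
A single point: x = -6.94619. The characteristic through (-5.95, 1.3) is x - 0.7663t = const, so x = -5.95 - 0.7663·1.3 = -6.94619.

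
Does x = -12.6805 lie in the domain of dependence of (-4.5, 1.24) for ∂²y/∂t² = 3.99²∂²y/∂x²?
No. The domain of dependence is [-9.4476, 0.4476], and -12.6805 is outside this interval.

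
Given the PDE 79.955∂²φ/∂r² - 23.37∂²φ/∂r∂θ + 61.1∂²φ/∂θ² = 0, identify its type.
The second-order coefficients are A = 79.955, B = -23.37, C = 61.1. Since B² - 4AC = -18994.8451 < 0, this is an elliptic PDE.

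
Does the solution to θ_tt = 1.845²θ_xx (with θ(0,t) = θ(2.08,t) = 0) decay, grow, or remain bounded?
θ oscillates (no decay). Energy is conserved; the solution oscillates indefinitely as standing waves.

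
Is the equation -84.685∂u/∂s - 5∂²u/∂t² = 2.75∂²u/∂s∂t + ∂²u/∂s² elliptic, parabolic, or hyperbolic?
Rewriting in standard form: -∂²u/∂s² - 2.75∂²u/∂s∂t - 5∂²u/∂t² - 84.685∂u/∂s = 0. Computing B² - 4AC with A = -1, B = -2.75, C = -5: discriminant = -12.4375 (negative). Answer: elliptic.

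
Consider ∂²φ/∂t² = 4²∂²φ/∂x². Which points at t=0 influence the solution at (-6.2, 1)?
Domain of dependence: [-10.2, -2.2]. Signals travel at speed 4, so data within |x - -6.2| ≤ 4·1 = 4 can reach the point.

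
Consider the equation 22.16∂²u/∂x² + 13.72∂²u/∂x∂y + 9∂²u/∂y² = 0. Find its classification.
Elliptic. (A = 22.16, B = 13.72, C = 9 gives B² - 4AC = -609.5216.)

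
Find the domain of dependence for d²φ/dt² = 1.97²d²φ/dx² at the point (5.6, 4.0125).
Domain of dependence: [-2.304625, 13.504625]. Signals travel at speed 1.97, so data within |x - 5.6| ≤ 1.97·4.0125 = 7.904625 can reach the point.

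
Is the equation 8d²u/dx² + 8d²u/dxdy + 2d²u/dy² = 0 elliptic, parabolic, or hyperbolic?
Computing B² - 4AC with A = 8, B = 8, C = 2: discriminant = 0 (zero). Answer: parabolic.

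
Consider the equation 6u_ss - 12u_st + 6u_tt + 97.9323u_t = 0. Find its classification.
Parabolic. (A = 6, B = -12, C = 6 gives B² - 4AC = 0.)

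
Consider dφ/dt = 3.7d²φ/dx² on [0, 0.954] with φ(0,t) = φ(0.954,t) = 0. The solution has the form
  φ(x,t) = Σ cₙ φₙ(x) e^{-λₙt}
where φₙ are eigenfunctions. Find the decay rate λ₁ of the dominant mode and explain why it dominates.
Eigenvalues: λₙ = 3.7n²π²/0.954².
First three modes:
  n=1: λ₁ = 3.7π²/0.954² ≈ 40.124
  n=2: λ₂ = 14.8π²/0.954² ≈ 160.496 (4× faster decay)
  n=3: λ₃ = 33.3π²/0.954² ≈ 361.116 (9× faster decay)
As t → ∞, higher modes decay exponentially faster. The n=1 mode dominates: φ ~ c₁ sin(πx/0.954) e^{-λ₁t}.
Decay rate: λ₁ = 3.7π²/0.954² ≈ 40.124.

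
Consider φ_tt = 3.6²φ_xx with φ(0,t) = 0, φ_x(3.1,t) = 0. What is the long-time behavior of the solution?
As t → ∞, φ oscillates (no decay). Energy is conserved; the solution oscillates indefinitely as standing waves.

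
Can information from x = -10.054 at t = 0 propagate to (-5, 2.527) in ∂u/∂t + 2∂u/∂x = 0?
Yes. The characteristic through (-5, 2.527) passes through x = -10.054.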